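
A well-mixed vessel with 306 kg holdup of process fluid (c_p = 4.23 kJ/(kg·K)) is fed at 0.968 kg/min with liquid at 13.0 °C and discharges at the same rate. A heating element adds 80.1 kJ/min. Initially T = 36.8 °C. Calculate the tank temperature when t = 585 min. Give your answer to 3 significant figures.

33.2 °C

Energy balance: M c_p dT/dt = ṁ c_p (T_in − T) + 80.1.
Rearrange: dT/dt = (T_ss − T)/τ with τ = M/ṁ = 316.12 min and T_ss = T_in + Q̇/(ṁ c_p) = 32.562 °C.
This is linear first-order; T(t) = T_ss + (T₀ − T_ss) e^(−t/τ).
T(585) = 32.562 + (4.2378)·e^(−585/316.12) = 32.562 + (4.2378)·0.15714 = 33.228 °C.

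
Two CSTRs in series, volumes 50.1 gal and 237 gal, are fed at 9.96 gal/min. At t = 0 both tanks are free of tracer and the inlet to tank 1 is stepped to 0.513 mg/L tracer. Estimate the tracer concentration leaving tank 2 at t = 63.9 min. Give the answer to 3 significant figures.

0.469 mg/L

Time constants: τᵢ = Vᵢ/Q for each well-mixed tank.
τ₁ = 50.1/9.96 = 5.0301 min; τ₂ = 237/9.96 = 23.795 min.
Tank 1: C₁ = C_in(1 − e^(−t/τ₁)). Tank 2 (τ₁ ≠ τ₂): C₂ = C_in[1 − (τ₁ e^(−t/τ₁) − τ₂ e^(−t/τ₂))/(τ₁ − τ₂)].
At t = 63.9: e^(−t/τ₁) = 3.0405e-06, e^(−t/τ₂) = 0.068193.
C₂ = 0.513·[1 − (5.0301·3.0405e-06 − 23.795·0.068193)/(-18.765)] = 0.513·0.91353 = 0.46864 mg/L.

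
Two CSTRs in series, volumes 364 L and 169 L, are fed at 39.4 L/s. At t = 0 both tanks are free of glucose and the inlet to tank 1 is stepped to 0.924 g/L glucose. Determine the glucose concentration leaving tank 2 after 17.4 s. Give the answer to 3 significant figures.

0.676 g/L

Each tank obeys Vᵢ dCᵢ/dt = Q(Cᵢ₋₁ − Cᵢ), so τᵢ = Vᵢ/Q.
τ₁ = 364/39.4 = 9.2386 s; τ₂ = 169/39.4 = 4.2893 s.
Tank 1: C₁ = C_in(1 − e^(−t/τ₁)). Tank 2 (τ₁ ≠ τ₂): C₂ = C_in[1 − (τ₁ e^(−t/τ₁) − τ₂ e^(−t/τ₂))/(τ₁ − τ₂)].
At t = 17.4: e^(−t/τ₁) = 0.15207, e^(−t/τ₂) = 0.017308.
C₂ = 0.924·[1 − (9.2386·0.15207 − 4.2893·0.017308)/(4.9492)] = 0.924·0.73113 = 0.67557 g/L.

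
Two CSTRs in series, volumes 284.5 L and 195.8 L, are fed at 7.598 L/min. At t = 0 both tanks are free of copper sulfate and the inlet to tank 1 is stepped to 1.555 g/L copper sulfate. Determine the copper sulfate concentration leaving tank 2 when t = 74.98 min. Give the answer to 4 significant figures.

Time constants: τᵢ = Vᵢ/Q for each well-mixed tank.
τ₁ = 284.5/7.598 = 37.4441 min; τ₂ = 195.8/7.598 = 25.7699 min.
Tank 1: C₁ = C_in(1 − e^(−t/τ₁)). Tank 2 (τ₁ ≠ τ₂): C₂ = C_in[1 − (τ₁ e^(−t/τ₁) − τ₂ e^(−t/τ₂))/(τ₁ − τ₂)].
At t = 74.98: e^(−t/τ₁) = 0.135004, e^(−t/τ₂) = 0.0544980.
C₂ = 1.555·[1 − (37.4441·0.135004 − 25.7699·0.0544980)/(11.6741)] = 1.555·0.687285 = 1.06873 g/L.

1.069 g/L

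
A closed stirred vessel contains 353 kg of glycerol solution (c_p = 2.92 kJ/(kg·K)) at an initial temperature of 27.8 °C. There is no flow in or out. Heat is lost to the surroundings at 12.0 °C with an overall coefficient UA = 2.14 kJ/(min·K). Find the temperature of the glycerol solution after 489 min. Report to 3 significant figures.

M c_p dT/dt = −UA(T − T_amb).
dT/dt = (T_ss − T)/τ with T_ss = T_amb = 12.000 °C, τ = M c_p/UA = 353·2.92/2.14 = 481.66 min.
Integrating: T(t) = T_ss + (T₀ − T_ss) e^(−t/τ).
T(489) = 12.000 + (15.800)·0.36232 = 17.725 °C.

17.7 °C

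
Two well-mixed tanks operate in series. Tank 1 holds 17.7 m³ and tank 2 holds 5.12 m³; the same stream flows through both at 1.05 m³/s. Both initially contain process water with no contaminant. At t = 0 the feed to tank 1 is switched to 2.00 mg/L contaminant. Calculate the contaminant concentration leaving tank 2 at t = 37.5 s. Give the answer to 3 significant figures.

Each tank obeys Vᵢ dCᵢ/dt = Q(Cᵢ₋₁ − Cᵢ), so τᵢ = Vᵢ/Q.
τ₁ = 17.7/1.05 = 16.857 s; τ₂ = 5.12/1.05 = 4.8762 s.
Solving the cascade with C₁(0)=C₂(0)=0 gives C₂(t) = C_in[1 − (τ₁ e^(−t/τ₁) − τ₂ e^(−t/τ₂))/(τ₁ − τ₂)].
At t = 37.5: e^(−t/τ₁) = 0.10811, e^(−t/τ₂) = 0.00045718.
C₂ = 2.00·[1 − (16.857·0.10811 − 4.8762·0.00045718)/(11.981)] = 2.00·0.84807 = 1.6961 mg/L.

1.70 mg/L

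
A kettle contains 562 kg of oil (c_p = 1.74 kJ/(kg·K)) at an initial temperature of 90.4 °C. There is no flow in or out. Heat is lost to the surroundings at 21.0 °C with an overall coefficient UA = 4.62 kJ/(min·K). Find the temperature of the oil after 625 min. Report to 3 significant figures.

M c_p dT/dt = −UA(T − T_amb).
dT/dt = (T_ss − T)/τ with T_ss = T_amb = 21.000 °C, τ = M c_p/UA = 562·1.74/4.62 = 211.66 min.
Integrating: T(t) = T_ss + (T₀ − T_ss) e^(−t/τ).
T(625) = 21.000 + (69.400)·0.052193 = 24.622 °C.

24.6 °C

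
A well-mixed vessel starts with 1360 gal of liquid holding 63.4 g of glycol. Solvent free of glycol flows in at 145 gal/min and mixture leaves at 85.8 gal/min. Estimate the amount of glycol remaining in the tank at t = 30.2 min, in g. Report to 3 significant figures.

18.8 g

Let m(t) be the amount of glycol. Volume: V(t) = V₀ + (Q_in − Q_out) t = 1360 + 59.200 t; V(30.2) = 3147.8 gal.
Solute balance: dm/dt = 0 − Q_out C = −Q_out m/V(t).
Separate: dm/m = −Q_out dt/V(t) ⇒ ln(m/m₀) = −(Q_out/(Q_in−Q_out)) ln(V/V₀).
m = m₀ (V₀/V)^(Q_out/(Q_in−Q_out)) = 63.4 × (1360/3147.8)^(1.4493) = 18.787 g.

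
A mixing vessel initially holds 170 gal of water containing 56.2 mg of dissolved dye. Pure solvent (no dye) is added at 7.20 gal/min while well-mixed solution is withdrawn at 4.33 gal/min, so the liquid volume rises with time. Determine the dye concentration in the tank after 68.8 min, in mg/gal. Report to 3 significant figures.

0.0478 mg/gal

Let m(t) be the amount of dye. Volume: V(t) = V₀ + (Q_in − Q_out) t = 170 + 2.8700 t; V(68.8) = 367.46 gal.
No dye enters, so dm/dt = −Q_out · (m/V).
dm/m = −Q_out dt/(V₀ + 2.8700 t); integrating gives ln(m/m₀) = −(Q_out/(Q_in−Q_out)) ln(V/V₀).
m = m₀ (V₀/V)^(Q_out/(Q_in−Q_out)) = 56.2 × (170/367.46)^(1.5087) = 17.567 mg.
C = m/V = 17.567/367.46 = 0.047806 mg/gal.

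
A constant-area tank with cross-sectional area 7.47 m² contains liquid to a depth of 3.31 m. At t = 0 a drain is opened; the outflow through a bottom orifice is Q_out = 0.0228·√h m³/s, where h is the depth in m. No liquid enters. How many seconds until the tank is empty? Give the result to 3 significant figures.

1190 s

A dh/dt = −Q_out = −0.0228 √h.
Separate and integrate: 2(√h − √h₀) = −(0.0228/A) t.
Set h = 0: 2√h₀ = (0.0228/A) t_empty ⇒ t_empty = 2A√h₀/0.0228.
t_empty = 2·7.47·√3.31/0.0228 = 14.940·1.8193/0.0228 = 1192.1 s.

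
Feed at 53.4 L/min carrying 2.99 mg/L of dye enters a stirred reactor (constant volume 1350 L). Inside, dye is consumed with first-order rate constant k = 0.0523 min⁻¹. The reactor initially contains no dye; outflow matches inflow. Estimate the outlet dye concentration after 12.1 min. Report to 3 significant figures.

Accumulation = in − out − consumed: V dC/dt = Q C_in − Q C − k V C.
This is linear with rate a = Q/V + k = 0.091856 min⁻¹.
C_ss = Q C_in/(Q + kV) = 1.2876 mg/L; C(t) = C_ss + (C₀ − C_ss) e^(−a t).
C(12.1) = 1.2876 + (-1.2876)·e^(−0.091856·12.1) = 1.2876 + (-1.2876)·0.32908 = 0.86386 mg/L.

0.864 mg/L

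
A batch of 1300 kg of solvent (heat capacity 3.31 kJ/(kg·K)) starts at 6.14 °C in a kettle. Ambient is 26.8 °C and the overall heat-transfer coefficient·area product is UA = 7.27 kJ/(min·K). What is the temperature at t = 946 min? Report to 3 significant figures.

M c_p dT/dt = −UA(T − T_amb).
dT/dt = (T_ss − T)/τ with T_ss = T_amb = 26.800 °C, τ = M c_p/UA = 1300·3.31/7.27 = 591.88 min.
Solution: T(t) = T_ss + (T₀ − T_ss) e^(−t/τ).
T(946) = 26.800 + (-20.660)·0.20224 = 22.622 °C.

22.6 °C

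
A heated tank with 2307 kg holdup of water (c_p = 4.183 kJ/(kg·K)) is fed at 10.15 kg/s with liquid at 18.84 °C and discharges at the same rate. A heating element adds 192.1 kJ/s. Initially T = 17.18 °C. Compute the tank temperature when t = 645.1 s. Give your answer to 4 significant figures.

Unsteady energy balance on the tank contents: M c_p dT/dt = ṁ c_p (T_in − T) + 192.1.
Rearrange: dT/dt = (T_ss − T)/τ with τ = M/ṁ = 227.291 s and T_ss = T_in + Q̇/(ṁ c_p) = 23.3645 °C.
Integrating: T(t) = T_ss + (T₀ − T_ss) e^(−t/τ).
T(645.1) = 23.3645 + (-6.18453)·e^(−645.1/227.291) = 23.3645 + (-6.18453)·0.0585300 = 23.0025 °C.

23.00 °C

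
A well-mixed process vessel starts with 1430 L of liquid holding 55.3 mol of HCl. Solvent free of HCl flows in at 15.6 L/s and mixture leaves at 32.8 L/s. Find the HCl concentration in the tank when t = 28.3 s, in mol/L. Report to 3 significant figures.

0.0265 mol/L

Let m(t) be the amount of HCl. Volume: V(t) = V₀ + (Q_in − Q_out) t = 1430 − 17.200 t; V(28.3) = 943.24 L.
Solute balance: dm/dt = 0 − Q_out C = −Q_out m/V(t).
Separate: dm/m = −Q_out dt/V(t) ⇒ ln(m/m₀) = −(Q_out/(Q_in−Q_out)) ln(V/V₀).
m = m₀ (V₀/V)^(Q_out/(Q_in−Q_out)) = 55.3 × (1430/943.24)^(-1.9070) = 25.010 mol.
C = m/V = 25.010/943.24 = 0.026515 mol/L.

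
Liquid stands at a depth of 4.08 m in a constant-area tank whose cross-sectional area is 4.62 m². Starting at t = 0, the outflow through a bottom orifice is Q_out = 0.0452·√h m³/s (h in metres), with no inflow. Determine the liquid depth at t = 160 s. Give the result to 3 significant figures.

1.53 m

A dh/dt = −Q_out = −0.0452 √h.
Separate and integrate: 2(√h − √h₀) = −(0.0452/A) t.
√h = √4.08 − 0.0452·160/(2·4.62) = 2.0199 − 0.78268 = 1.2372.
h = 1.2372² = 1.5307 m.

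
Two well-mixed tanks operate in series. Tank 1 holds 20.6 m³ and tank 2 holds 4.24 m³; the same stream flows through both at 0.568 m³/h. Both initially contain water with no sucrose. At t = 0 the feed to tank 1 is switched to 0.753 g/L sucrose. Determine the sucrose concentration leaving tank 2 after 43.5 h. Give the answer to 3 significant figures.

0.468 g/L

Species balance on tank i: dCᵢ/dt = (Cᵢ₋₁ − Cᵢ)/τᵢ with τᵢ = Vᵢ/Q.
τ₁ = 20.6/0.568 = 36.268 h; τ₂ = 4.24/0.568 = 7.4648 h.
Tank 1: C₁ = C_in(1 − e^(−t/τ₁)). Tank 2 (τ₁ ≠ τ₂): C₂ = C_in[1 − (τ₁ e^(−t/τ₁) − τ₂ e^(−t/τ₂))/(τ₁ − τ₂)].
At t = 43.5: e^(−t/τ₁) = 0.30137, e^(−t/τ₂) = 0.0029458.
C₂ = 0.753·[1 − (36.268·0.30137 − 7.4648·0.0029458)/(28.803)] = 0.753·0.62129 = 0.46783 g/L.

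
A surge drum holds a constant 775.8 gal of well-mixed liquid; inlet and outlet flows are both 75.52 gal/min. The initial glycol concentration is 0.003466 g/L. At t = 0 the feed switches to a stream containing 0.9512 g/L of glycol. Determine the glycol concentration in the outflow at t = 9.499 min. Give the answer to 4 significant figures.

0.5753 g/L

Species balance on the tank: V dC/dt = Q(C_in − C).
So dC/dt = (C_in − C)/τ with τ = V/Q = 775.8/75.52 = 10.2728 min.
C approaches C_in exponentially: C(t) = C_in + (C₀ − C_in) e^(−t/τ).
C(9.499) = 0.9512 + (0.003466 − 0.9512)·e^(−9.499/10.2728) = 0.9512 + (-0.947734)·0.396659 = 0.575272 g/L.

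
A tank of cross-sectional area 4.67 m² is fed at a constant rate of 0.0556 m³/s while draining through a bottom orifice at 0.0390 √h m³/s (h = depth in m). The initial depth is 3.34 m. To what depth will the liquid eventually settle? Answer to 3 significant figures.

Level balance: A dh/dt = 0.0556 − 0.0390 √h. Setting dh/dt = 0:
Q_in = 0.0390 √h_ss ⇒ √h_ss = 0.0556/0.0390 = 1.4256.
h_ss = 1.4256² = 2.0325 m. (Since h₀ = 3.34 m > h_ss, the level will fall toward this value.)

2.03 m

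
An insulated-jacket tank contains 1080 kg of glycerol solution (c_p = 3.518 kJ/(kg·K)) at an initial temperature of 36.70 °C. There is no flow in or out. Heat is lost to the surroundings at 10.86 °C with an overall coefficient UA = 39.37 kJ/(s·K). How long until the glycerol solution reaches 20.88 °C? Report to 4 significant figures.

M c_p dT/dt = −UA(T − T_amb).
τ = M c_p/UA = 96.5060 s; T_ss = T_amb = 10.8600 °C.
T(t) = T_ss + (T₀ − T_ss)e^(−t/τ); set T = 20.88:
t = −τ ln[(T − T_ss)/(T₀ − T_ss)] = −96.5060 · ln(0.387771) = 91.4240 s.

91.42 s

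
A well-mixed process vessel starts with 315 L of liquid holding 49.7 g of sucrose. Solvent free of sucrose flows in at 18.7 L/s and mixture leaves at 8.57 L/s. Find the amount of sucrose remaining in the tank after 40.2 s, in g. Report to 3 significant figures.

24.6 g

Total volume: dV/dt = Q_in − Q_out = 10.130 L/s, so V(t) = 315 + 10.130 t and V(40.2) = 722.23 L.
Solute balance: dm/dt = 0 − Q_out C = −Q_out m/V(t).
Separate: dm/m = −Q_out dt/V(t) ⇒ ln(m/m₀) = −(Q_out/(Q_in−Q_out)) ln(V/V₀).
m = m₀ (V₀/V)^(Q_out/(Q_in−Q_out)) = 49.7 × (315/722.23)^(0.84600) = 24.631 g.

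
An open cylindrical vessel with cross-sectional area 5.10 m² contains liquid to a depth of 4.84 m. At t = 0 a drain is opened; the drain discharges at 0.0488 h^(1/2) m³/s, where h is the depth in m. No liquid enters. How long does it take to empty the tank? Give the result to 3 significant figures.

460 s

With no inflow, A dh/dt = −0.0488 √h.
This is separable: 2 d(√h)/dt = −0.0488/A, so √h = √h₀ − (0.0488/(2A)) t.
Tank is empty when √h = 0: t_empty = 2A√h₀/0.0488.
t_empty = 2·5.10·√4.84/0.0488 = 10.200·2.2000/0.0488 = 459.84 s.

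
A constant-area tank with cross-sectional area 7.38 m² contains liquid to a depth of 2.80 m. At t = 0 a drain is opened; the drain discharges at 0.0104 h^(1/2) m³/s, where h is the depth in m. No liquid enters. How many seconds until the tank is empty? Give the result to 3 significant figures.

With no inflow, A dh/dt = −0.0104 √h.
This is separable: 2 d(√h)/dt = −0.0104/A, so √h = √h₀ − (0.0104/(2A)) t.
Set h = 0: 2√h₀ = (0.0104/A) t_empty ⇒ t_empty = 2A√h₀/0.0104.
t_empty = 2·7.38·√2.80/0.0104 = 14.760·1.6733/0.0104 = 2374.8 s.

2370 s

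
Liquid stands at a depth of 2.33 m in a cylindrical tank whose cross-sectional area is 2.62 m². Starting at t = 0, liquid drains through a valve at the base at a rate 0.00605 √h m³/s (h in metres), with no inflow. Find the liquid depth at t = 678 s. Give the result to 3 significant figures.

Mass balance (ρ constant): A dh/dt = −0.00605 √h.
∫ h^(−1/2) dh = −(0.00605/A) ∫ dt, giving 2√h = 2√h₀ − (0.00605/A) t.
√h = √2.33 − 0.00605·678/(2·2.62) = 1.5264 − 0.78281 = 0.74363.
h = 0.74363² = 0.55298 m.

0.553 m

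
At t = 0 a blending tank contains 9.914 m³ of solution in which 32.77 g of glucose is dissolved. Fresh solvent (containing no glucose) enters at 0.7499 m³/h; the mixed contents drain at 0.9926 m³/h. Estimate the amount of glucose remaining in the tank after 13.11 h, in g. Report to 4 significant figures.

6.730 g

Total volume: dV/dt = Q_in − Q_out = -0.242700 m³/h, so V(t) = 9.914 − 0.242700 t and V(13.11) = 6.73220 m³.
Species balance (pure solvent in): dm/dt = −Q_out · m/V(t).
Separate: dm/m = −Q_out dt/V(t) ⇒ ln(m/m₀) = −(Q_out/(Q_in−Q_out)) ln(V/V₀).
m = m₀ (V₀/V)^(Q_out/(Q_in−Q_out)) = 32.77 × (9.914/6.73220)^(-4.08982) = 6.72994 g.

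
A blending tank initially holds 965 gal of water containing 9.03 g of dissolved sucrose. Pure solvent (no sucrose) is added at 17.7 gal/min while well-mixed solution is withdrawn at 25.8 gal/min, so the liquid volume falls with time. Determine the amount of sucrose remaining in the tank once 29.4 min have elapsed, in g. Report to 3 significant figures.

3.66 g

Let m(t) be the amount of sucrose. Volume: V(t) = V₀ + (Q_in − Q_out) t = 965 − 8.1000 t; V(29.4) = 726.86 gal.
Solute balance: dm/dt = 0 − Q_out C = −Q_out m/V(t).
Separate: dm/m = −Q_out dt/V(t) ⇒ ln(m/m₀) = −(Q_out/(Q_in−Q_out)) ln(V/V₀).
m = m₀ (V₀/V)^(Q_out/(Q_in−Q_out)) = 9.03 × (965/726.86)^(-3.1852) = 3.6616 g.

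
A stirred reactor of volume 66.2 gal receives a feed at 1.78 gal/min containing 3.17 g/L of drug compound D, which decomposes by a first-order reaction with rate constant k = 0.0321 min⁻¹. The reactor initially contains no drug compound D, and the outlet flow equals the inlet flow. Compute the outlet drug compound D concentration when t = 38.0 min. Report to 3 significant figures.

1.29 g/L

Accumulation = in − out − consumed: V dC/dt = Q C_in − Q C − k V C.
dC/dt = (Q/V) C_in − (Q/V + k) C; effective rate a = Q/V + k = 0.026888 + 0.0321 = 0.058988 min⁻¹.
C_ss = Q C_in/(Q + kV) = 1.4450 g/L; C(t) = C_ss + (C₀ − C_ss) e^(−a t).
C(38.0) = 1.4450 + (-1.4450)·e^(−0.058988·38.0) = 1.4450 + (-1.4450)·0.10629 = 1.2914 g/L.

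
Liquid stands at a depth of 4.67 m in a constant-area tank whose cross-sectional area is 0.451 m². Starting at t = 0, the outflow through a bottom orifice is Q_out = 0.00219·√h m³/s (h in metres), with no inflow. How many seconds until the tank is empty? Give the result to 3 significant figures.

Mass balance (ρ constant): A dh/dt = −0.00219 √h.
Separate and integrate: 2(√h − √h₀) = −(0.00219/A) t.
Tank is empty when √h = 0: t_empty = 2A√h₀/0.00219.
t_empty = 2·0.451·√4.67/0.00219 = 0.90200·2.1610/0.00219 = 890.06 s.

890 s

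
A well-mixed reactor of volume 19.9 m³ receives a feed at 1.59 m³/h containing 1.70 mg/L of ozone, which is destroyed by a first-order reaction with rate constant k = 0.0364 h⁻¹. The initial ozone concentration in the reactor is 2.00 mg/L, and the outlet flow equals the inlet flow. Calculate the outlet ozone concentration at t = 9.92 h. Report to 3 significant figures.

1.43 mg/L

Accumulation = in − out − consumed: V dC/dt = Q C_in − Q C − k V C.
dC/dt = (Q/V) C_in − (Q/V + k) C; effective rate a = Q/V + k = 0.079899 + 0.0364 = 0.11630 h⁻¹.
C_ss = Q C_in/(Q + kV) = 1.1679 mg/L; C(t) = C_ss + (C₀ − C_ss) e^(−a t).
C(9.92) = 1.1679 + (0.83207)·e^(−0.11630·9.92) = 1.1679 + (0.83207)·0.31547 = 1.4304 mg/L.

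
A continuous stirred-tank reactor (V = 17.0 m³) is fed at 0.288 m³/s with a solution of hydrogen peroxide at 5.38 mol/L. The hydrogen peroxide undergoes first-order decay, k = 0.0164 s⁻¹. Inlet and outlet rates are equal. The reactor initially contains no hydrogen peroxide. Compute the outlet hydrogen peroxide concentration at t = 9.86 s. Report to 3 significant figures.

0.766 mol/L

Species balance: V dC/dt = Q C_in − Q C − k V C.
dC/dt = (Q/V) C_in − (Q/V + k) C; effective rate a = Q/V + k = 0.016941 + 0.0164 = 0.033341 s⁻¹.
C_ss = Q C_in/(Q + kV) = 2.7337 mol/L; C(t) = C_ss + (C₀ − C_ss) e^(−a t).
C(9.86) = 2.7337 + (-2.7337)·e^(−0.033341·9.86) = 2.7337 + (-2.7337)·0.71983 = 0.76590 mol/L.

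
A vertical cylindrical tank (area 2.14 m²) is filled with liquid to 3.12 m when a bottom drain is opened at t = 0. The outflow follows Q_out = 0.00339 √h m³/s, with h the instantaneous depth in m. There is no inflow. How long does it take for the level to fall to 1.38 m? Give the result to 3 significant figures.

Unsteady balance on liquid volume: A dh/dt = −0.00339 √h.
This is separable: 2 d(√h)/dt = −0.00339/A, so √h = √h₀ − (0.00339/(2A)) t.
t = 2A(√h₀ − √h)/0.00339 = 2·2.14·(√3.12 − √1.38)/0.00339
  = 4.2800 × (1.7664 − 1.1747) / 0.00339 = 746.94 s.

747 s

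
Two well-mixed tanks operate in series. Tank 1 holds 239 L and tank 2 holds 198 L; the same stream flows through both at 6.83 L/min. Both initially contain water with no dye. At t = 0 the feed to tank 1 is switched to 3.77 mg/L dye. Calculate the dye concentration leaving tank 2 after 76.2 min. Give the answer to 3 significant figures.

2.59 mg/L

Each tank obeys Vᵢ dCᵢ/dt = Q(Cᵢ₋₁ − Cᵢ), so τᵢ = Vᵢ/Q.
τ₁ = 239/6.83 = 34.993 min; τ₂ = 198/6.83 = 28.990 min.
Tank 1: C₁ = C_in(1 − e^(−t/τ₁)). Tank 2 (τ₁ ≠ τ₂): C₂ = C_in[1 − (τ₁ e^(−t/τ₁) − τ₂ e^(−t/τ₂))/(τ₁ − τ₂)].
At t = 76.2: e^(−t/τ₁) = 0.11331, e^(−t/τ₂) = 0.072186.
C₂ = 3.77·[1 − (34.993·0.11331 − 28.990·0.072186)/(6.0029)] = 3.77·0.68807 = 2.5940 mg/L.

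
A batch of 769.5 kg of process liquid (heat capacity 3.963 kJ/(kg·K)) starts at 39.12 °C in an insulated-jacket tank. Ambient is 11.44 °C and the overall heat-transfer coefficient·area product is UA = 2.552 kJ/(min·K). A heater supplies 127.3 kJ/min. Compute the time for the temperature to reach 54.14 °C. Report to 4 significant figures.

1349 min

Lumped-capacitance energy balance: M c_p dT/dt = UA(T_amb − T) + Q̇.
τ = M c_p/UA = 1194.96 min; T_ss = T_amb + Q̇/UA = 11.44 + 127.3/2.552 = 61.3224 °C.
T(t) = T_ss + (T₀ − T_ss)e^(−t/τ); set T = 54.14:
t = −τ ln[(T − T_ss)/(T₀ − T_ss)] = −1194.96 · ln(0.323498) = 1348.58 min.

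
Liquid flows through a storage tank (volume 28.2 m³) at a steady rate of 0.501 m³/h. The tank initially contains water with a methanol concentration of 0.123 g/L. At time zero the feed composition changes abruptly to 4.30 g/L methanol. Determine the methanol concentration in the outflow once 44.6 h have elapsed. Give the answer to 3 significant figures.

Transient balance on the dissolved component: V dC/dt = Q(C_in − C).
Time constant τ = V/Q = 28.2/0.501 = 56.287 h.
Solution: C(t) = C_in + (C₀ − C_in) e^(−t/τ).
C(44.6) = 4.30 + (0.123 − 4.30)·e^(−44.6/56.287) = 4.30 + (-4.1770)·0.45277 = 2.4088 g/L.

2.41 g/L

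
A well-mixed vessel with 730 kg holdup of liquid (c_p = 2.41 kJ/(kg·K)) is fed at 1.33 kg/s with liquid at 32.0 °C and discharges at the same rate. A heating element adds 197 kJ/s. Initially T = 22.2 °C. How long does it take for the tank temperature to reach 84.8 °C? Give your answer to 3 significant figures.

1160 s

Energy balance: M c_p dT/dt = ṁ c_p (T_in − T) + 197.
τ = M/ṁ = 548.87 s; T_ss = T_in + Q̇/(ṁ c_p) = 93.461 °C.
T(t) = T_ss + (T₀ − T_ss) e^(−t/τ). Set T = 84.8:
e^(−t/τ) = (84.8 − 93.461)/(22.2 − 93.461) = 0.12154
t = −548.87 · ln(0.12154) = 1156.8 s.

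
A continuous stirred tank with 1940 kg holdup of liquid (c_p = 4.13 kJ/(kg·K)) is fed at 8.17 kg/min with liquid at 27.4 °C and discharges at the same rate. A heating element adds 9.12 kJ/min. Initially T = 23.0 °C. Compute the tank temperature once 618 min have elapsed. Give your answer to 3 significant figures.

27.3 °C

M c_p dT/dt = ṁ c_p (T_in − T) + Q̇.
Rearrange: dT/dt = (T_ss − T)/τ with τ = M/ṁ = 237.45 min and T_ss = T_in + Q̇/(ṁ c_p) = 27.670 °C.
Integrating: T(t) = T_ss + (T₀ − T_ss) e^(−t/τ).
T(618) = 27.670 + (-4.6703)·e^(−618/237.45) = 27.670 + (-4.6703)·0.074080 = 27.324 °C.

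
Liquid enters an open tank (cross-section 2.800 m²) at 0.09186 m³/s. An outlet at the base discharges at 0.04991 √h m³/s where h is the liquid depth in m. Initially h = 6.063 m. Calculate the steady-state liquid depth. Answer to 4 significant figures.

3.387 m

A dh/dt = Q_in − 0.04991 √h. Steady state requires inflow = outflow:
Q_in = 0.04991 √h_ss ⇒ √h_ss = 0.09186/0.04991 = 1.84051.
h_ss = 1.84051² = 3.38749 m. (Since h₀ = 6.063 m > h_ss, the level will fall toward this value.)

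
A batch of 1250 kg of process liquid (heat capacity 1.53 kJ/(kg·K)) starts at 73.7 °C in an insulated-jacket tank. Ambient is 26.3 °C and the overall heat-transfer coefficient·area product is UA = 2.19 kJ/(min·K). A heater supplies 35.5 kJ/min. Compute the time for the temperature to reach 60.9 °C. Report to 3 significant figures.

Heat balance on the well-mixed liquid: M c_p dT/dt = −UA(T − T_amb) + Q̇.
τ = M c_p/UA = 873.29 min; T_ss = T_amb + Q̇/UA = 26.3 + 35.5/2.19 = 42.510 °C.
T(t) = T_ss + (T₀ − T_ss)e^(−t/τ); set T = 60.9:
t = −τ ln[(T − T_ss)/(T₀ − T_ss)] = −873.29 · ln(0.58961) = 461.35 min.

461 min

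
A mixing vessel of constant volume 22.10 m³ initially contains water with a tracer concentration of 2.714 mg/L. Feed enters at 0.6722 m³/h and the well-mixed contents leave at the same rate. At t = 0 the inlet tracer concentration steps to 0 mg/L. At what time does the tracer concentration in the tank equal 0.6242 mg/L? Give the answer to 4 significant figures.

Mass balance on the solute (V constant): V dC/dt = Q(C_in − C), so τ = V/Q = 32.8771 h.
C(t) = C_in + (C₀ − C_in) e^(−t/τ). Set C = 0.6242 and solve for t:
e^(−t/τ) = (C − C_in)/(C₀ − C_in) = (0.6242 − 0)/(2.714 − 0) = 0.229993
t = −τ ln(…) = 32.8771 × 1.46971 = 48.3198 h.

48.32 h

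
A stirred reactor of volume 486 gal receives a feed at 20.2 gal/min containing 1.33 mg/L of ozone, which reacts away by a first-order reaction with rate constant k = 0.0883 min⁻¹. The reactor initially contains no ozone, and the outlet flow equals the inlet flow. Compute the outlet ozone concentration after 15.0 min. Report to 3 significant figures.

Species balance: V dC/dt = Q C_in − Q C − k V C.
dC/dt = (Q/V) C_in − (Q/V + k) C; effective rate a = Q/V + k = 0.041564 + 0.0883 = 0.12986 min⁻¹.
C_ss = Q C_in/(Q + kV) = 0.42568 mg/L; C(t) = C_ss + (C₀ − C_ss) e^(−a t).
C(15.0) = 0.42568 + (-0.42568)·e^(−0.12986·15.0) = 0.42568 + (-0.42568)·0.14257 = 0.36499 mg/L.

0.365 mg/L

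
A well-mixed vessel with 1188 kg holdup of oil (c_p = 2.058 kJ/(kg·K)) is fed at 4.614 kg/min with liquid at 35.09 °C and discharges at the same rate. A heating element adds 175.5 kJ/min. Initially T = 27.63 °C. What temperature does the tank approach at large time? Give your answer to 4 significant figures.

M c_p dT/dt = ṁ c_p (T_in − T) + Q̇.
At steady state dT/dt = 0 ⇒ T_ss = T_in + Q̇/(ṁ c_p) = 35.09 + 175.5/(4.614·2.058) = 53.5722 °C.

53.57 °C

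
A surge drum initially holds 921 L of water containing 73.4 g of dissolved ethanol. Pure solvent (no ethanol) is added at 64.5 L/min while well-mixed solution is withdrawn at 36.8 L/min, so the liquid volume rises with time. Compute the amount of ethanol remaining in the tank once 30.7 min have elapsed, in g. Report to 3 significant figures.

30.8 g

Let m(t) be the amount of ethanol. Volume: V(t) = V₀ + (Q_in − Q_out) t = 921 + 27.700 t; V(30.7) = 1771.4 L.
Solute balance: dm/dt = 0 − Q_out C = −Q_out m/V(t).
dm/m = −Q_out dt/(V₀ + 27.700 t); integrating gives ln(m/m₀) = −(Q_out/(Q_in−Q_out)) ln(V/V₀).
m = m₀ (V₀/V)^(Q_out/(Q_in−Q_out)) = 73.4 × (921/1771.4)^(1.3285) = 30.784 g.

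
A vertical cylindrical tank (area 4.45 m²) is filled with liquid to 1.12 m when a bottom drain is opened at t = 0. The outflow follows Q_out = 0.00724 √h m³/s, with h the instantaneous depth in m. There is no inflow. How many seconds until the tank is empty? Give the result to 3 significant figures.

A dh/dt = −Q_out = −0.00724 √h.
Separate and integrate: 2(√h − √h₀) = −(0.00724/A) t.
Set h = 0: 2√h₀ = (0.00724/A) t_empty ⇒ t_empty = 2A√h₀/0.00724.
t_empty = 2·4.45·√1.12/0.00724 = 8.9000·1.0583/0.00724 = 1300.9 s.

1300 s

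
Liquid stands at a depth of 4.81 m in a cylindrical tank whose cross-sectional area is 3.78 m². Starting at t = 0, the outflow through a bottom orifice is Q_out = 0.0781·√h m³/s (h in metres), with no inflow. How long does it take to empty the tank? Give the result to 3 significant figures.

212 s

A dh/dt = −Q_out = −0.0781 √h.
This is separable: 2 d(√h)/dt = −0.0781/A, so √h = √h₀ − (0.0781/(2A)) t.
Set h = 0: 2√h₀ = (0.0781/A) t_empty ⇒ t_empty = 2A√h₀/0.0781.
t_empty = 2·3.78·√4.81/0.0781 = 7.5600·2.1932/0.0781 = 212.30 s.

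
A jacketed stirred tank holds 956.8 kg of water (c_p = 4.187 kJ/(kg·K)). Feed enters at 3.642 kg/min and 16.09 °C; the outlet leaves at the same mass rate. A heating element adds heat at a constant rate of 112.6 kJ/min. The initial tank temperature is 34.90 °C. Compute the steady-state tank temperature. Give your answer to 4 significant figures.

23.47 °C

M c_p dT/dt = ṁ c_p (T_in − T) + Q̇.
At steady state dT/dt = 0 ⇒ T_ss = T_in + Q̇/(ṁ c_p) = 16.09 + 112.6/(3.642·4.187) = 23.4741 °C.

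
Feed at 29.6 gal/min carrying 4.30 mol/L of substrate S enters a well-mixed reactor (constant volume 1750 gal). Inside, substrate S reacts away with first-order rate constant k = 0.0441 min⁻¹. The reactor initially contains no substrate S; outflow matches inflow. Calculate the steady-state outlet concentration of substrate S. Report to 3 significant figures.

Species balance: V dC/dt = Q C_in − Q C − k V C.
Steady state (dC/dt = 0): C_ss = Q C_in/(Q + kV) = C_in/(1 + kV/Q).
C_ss = 29.6·4.30/(29.6 + 0.0441·1750) = 127.28/106.78 = 1.1920 mol/L.

1.19 mol/L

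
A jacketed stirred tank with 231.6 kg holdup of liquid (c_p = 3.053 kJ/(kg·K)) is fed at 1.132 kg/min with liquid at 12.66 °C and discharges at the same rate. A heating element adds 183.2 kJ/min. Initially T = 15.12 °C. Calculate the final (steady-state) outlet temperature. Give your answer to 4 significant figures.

M c_p dT/dt = ṁ c_p (T_in − T) + Q̇.
At steady state dT/dt = 0 ⇒ T_ss = T_in + Q̇/(ṁ c_p) = 12.66 + 183.2/(1.132·3.053) = 65.6693 °C.

65.67 °C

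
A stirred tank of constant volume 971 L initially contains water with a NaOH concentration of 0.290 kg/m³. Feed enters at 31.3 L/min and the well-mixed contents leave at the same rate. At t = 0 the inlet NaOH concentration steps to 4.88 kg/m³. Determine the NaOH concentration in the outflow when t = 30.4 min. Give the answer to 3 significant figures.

3.16 kg/m³

Species balance on the tank: V dC/dt = Q(C_in − C).
Time constant τ = V/Q = 971/31.3 = 31.022 min.
Integrating: C(t) = C_in + (C₀ − C_in) e^(−t/τ).
C(30.4) = 4.88 + (0.290 − 4.88)·e^(−30.4/31.022) = 4.88 + (-4.5900)·0.37533 = 3.1572 kg/m³.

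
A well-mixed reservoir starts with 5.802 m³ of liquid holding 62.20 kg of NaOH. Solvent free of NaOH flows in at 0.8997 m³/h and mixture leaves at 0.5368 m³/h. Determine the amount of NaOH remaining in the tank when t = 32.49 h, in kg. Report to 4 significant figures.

12.06 kg

Total volume: dV/dt = Q_in − Q_out = 0.362900 m³/h, so V(t) = 5.802 + 0.362900 t and V(32.49) = 17.5926 m³.
No NaOH enters, so dm/dt = −Q_out · (m/V).
Separate: dm/m = −Q_out dt/V(t) ⇒ ln(m/m₀) = −(Q_out/(Q_in−Q_out)) ln(V/V₀).
m = m₀ (V₀/V)^(Q_out/(Q_in−Q_out)) = 62.20 × (5.802/17.5926)^(1.47920) = 12.0555 kg.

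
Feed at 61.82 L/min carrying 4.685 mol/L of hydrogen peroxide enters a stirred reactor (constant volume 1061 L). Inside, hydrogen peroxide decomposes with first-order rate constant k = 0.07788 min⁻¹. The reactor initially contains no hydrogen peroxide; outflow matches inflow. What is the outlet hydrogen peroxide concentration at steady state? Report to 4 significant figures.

2.005 mol/L

V dC/dt = Q(C_in − C) − k V C.
Steady state (dC/dt = 0): C_ss = Q C_in/(Q + kV) = C_in/(1 + kV/Q).
C_ss = 61.82·4.685/(61.82 + 0.07788·1061) = 289.627/144.451 = 2.00502 mol/L.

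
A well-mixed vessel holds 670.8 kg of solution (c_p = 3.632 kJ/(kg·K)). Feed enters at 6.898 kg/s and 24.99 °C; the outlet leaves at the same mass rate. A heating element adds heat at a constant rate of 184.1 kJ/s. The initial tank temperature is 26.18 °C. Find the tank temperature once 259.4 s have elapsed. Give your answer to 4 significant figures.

31.91 °C

M c_p dT/dt = ṁ c_p (T_in − T) + Q̇.
Rearrange: dT/dt = (T_ss − T)/τ with τ = M/ṁ = 97.2456 s and T_ss = T_in + Q̇/(ṁ c_p) = 32.3383 °C.
This is linear first-order; T(t) = T_ss + (T₀ − T_ss) e^(−t/τ).
T(259.4) = 32.3383 + (-6.15826)·e^(−259.4/97.2456) = 32.3383 + (-6.15826)·0.0694274 = 31.9107 °C.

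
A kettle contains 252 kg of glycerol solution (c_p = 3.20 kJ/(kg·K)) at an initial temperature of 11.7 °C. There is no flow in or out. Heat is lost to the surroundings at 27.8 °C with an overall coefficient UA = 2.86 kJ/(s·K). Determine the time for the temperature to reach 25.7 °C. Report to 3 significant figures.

574 s

Lumped-capacitance energy balance: M c_p dT/dt = UA(T_amb − T).
τ = M c_p/UA = 281.96 s; T_ss = T_amb = 27.800 °C.
T(t) = T_ss + (T₀ − T_ss)e^(−t/τ); set T = 25.7:
t = −τ ln[(T − T_ss)/(T₀ − T_ss)] = −281.96 · ln(0.13043) = 574.32 s.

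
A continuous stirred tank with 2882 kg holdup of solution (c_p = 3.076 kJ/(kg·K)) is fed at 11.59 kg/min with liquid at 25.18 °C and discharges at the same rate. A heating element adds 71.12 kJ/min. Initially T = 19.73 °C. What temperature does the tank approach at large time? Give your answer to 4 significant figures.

27.17 °C

M c_p dT/dt = ṁ c_p (T_in − T) + Q̇.
At steady state dT/dt = 0 ⇒ T_ss = T_in + Q̇/(ṁ c_p) = 25.18 + 71.12/(11.59·3.076) = 27.1749 °C.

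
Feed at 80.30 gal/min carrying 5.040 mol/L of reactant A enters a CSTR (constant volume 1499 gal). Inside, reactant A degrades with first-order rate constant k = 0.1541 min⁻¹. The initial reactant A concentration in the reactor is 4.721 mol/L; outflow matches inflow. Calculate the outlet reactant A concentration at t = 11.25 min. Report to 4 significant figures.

Species balance: V dC/dt = Q C_in − Q C − k V C.
This is linear with rate a = Q/V + k = 0.207669 min⁻¹.
C_ss = Q C_in/(Q + kV) = 1.30009 mol/L; C(t) = C_ss + (C₀ − C_ss) e^(−a t).
C(11.25) = 1.30009 + (3.42091)·e^(−0.207669·11.25) = 1.30009 + (3.42091)·0.0966870 = 1.63085 mol/L.

1.631 mol/L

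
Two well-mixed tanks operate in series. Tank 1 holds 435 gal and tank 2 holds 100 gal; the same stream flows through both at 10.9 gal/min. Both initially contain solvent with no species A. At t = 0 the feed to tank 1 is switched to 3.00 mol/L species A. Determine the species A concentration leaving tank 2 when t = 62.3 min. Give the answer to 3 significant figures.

2.18 mol/L

Each tank obeys Vᵢ dCᵢ/dt = Q(Cᵢ₋₁ − Cᵢ), so τᵢ = Vᵢ/Q.
τ₁ = 435/10.9 = 39.908 min; τ₂ = 100/10.9 = 9.1743 min.
Solving the cascade with C₁(0)=C₂(0)=0 gives C₂(t) = C_in[1 − (τ₁ e^(−t/τ₁) − τ₂ e^(−t/τ₂))/(τ₁ − τ₂)].
At t = 62.3: e^(−t/τ₁) = 0.20991, e^(−t/τ₂) = 0.0011242.
C₂ = 3.00·[1 − (39.908·0.20991 − 9.1743·0.0011242)/(30.734)] = 3.00·0.72777 = 2.1833 mol/L.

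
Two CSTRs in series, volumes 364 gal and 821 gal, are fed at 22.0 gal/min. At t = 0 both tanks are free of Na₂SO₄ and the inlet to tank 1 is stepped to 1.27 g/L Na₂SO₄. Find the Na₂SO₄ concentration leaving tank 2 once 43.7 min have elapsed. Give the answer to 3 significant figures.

Each tank obeys Vᵢ dCᵢ/dt = Q(Cᵢ₋₁ − Cᵢ), so τᵢ = Vᵢ/Q.
τ₁ = 364/22.0 = 16.545 min; τ₂ = 821/22.0 = 37.318 min.
Solving the cascade with C₁(0)=C₂(0)=0 gives C₂(t) = C_in[1 − (τ₁ e^(−t/τ₁) − τ₂ e^(−t/τ₂))/(τ₁ − τ₂)].
At t = 43.7: e^(−t/τ₁) = 0.071275, e^(−t/τ₂) = 0.31005.
C₂ = 1.27·[1 − (16.545·0.071275 − 37.318·0.31005)/(-20.773)] = 1.27·0.49976 = 0.63470 g/L.

0.635 g/L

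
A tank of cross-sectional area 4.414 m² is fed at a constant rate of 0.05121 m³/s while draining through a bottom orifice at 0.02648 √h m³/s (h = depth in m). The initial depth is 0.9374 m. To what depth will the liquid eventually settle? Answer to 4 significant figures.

Volume balance on the tank: A dh/dt = Q_in − 0.02648 √h. At steady state dh/dt = 0:
Q_in = 0.02648 √h_ss ⇒ √h_ss = 0.05121/0.02648 = 1.93391.
h_ss = 1.93391² = 3.74002 m. (Since h₀ = 0.9374 m < h_ss, the level will rise toward this value.)

3.740 m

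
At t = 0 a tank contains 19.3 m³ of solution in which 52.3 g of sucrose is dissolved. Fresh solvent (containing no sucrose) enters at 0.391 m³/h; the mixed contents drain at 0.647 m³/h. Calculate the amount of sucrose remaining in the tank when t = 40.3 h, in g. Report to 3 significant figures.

Total volume: dV/dt = Q_in − Q_out = -0.25600 m³/h, so V(t) = 19.3 − 0.25600 t and V(40.3) = 8.9832 m³.
Species balance (pure solvent in): dm/dt = −Q_out · m/V(t).
Separate: dm/m = −Q_out dt/V(t) ⇒ ln(m/m₀) = −(Q_out/(Q_in−Q_out)) ln(V/V₀).
m = m₀ (V₀/V)^(Q_out/(Q_in−Q_out)) = 52.3 × (19.3/8.9832)^(-2.5273) = 7.5702 g.

7.57 g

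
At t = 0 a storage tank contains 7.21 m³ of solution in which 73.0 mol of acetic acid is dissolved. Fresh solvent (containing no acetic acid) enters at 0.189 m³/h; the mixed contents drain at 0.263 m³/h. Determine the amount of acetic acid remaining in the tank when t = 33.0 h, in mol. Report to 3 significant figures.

Total volume: dV/dt = Q_in − Q_out = -0.074000 m³/h, so V(t) = 7.21 − 0.074000 t and V(33.0) = 4.7680 m³.
No acetic acid enters, so dm/dt = −Q_out · (m/V).
dm/m = −Q_out dt/(V₀ − 0.074000 t); integrating gives ln(m/m₀) = −(Q_out/(Q_in−Q_out)) ln(V/V₀).
m = m₀ (V₀/V)^(Q_out/(Q_in−Q_out)) = 73.0 × (7.21/4.7680)^(-3.5541) = 16.789 mol.

16.8 mol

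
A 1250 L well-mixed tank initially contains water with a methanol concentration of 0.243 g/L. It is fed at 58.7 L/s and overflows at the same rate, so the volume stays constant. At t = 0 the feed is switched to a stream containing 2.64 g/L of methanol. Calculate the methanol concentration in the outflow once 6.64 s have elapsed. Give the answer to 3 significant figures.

Accumulation = in − out for the solute gives V dC/dt = Q(C_in − C).
Time constant τ = V/Q = 1250/58.7 = 21.295 s.
Integrating: C(t) = C_in + (C₀ − C_in) e^(−t/τ).
C(6.64) = 2.64 + (0.243 − 2.64)·e^(−6.64/21.295) = 2.64 + (-2.3970)·0.73212 = 0.88511 g/L.

0.885 g/L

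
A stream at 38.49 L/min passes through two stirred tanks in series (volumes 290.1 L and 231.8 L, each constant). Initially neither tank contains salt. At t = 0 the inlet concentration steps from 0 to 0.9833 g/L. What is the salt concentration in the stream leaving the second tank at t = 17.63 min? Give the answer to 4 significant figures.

Time constants: τᵢ = Vᵢ/Q for each well-mixed tank.
τ₁ = 290.1/38.49 = 7.53702 min; τ₂ = 231.8/38.49 = 6.02234 min.
Solving the cascade with C₁(0)=C₂(0)=0 gives C₂(t) = C_in[1 − (τ₁ e^(−t/τ₁) − τ₂ e^(−t/τ₂))/(τ₁ − τ₂)].
At t = 17.63: e^(−t/τ₁) = 0.0964124, e^(−t/τ₂) = 0.0535343.
C₂ = 0.9833·[1 − (7.53702·0.0964124 − 6.02234·0.0535343)/(1.51468)] = 0.9833·0.733105 = 0.720862 g/L.

0.7209 g/L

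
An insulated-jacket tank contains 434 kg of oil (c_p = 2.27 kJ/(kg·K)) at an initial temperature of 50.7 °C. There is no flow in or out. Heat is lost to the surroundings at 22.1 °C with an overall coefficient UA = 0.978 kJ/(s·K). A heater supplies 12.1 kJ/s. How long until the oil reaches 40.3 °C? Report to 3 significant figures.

1030 s

First-law balance (no shaft work): M c_p dT/dt = −UA(T − T_amb) + Q̇.
τ = M c_p/UA = 1007.3 s; T_ss = T_amb + Q̇/UA = 22.1 + 12.1/0.978 = 34.472 °C.
T(t) = T_ss + (T₀ − T_ss)e^(−t/τ); set T = 40.3:
t = −τ ln[(T − T_ss)/(T₀ − T_ss)] = −1007.3 · ln(0.35912) = 1031.6 s.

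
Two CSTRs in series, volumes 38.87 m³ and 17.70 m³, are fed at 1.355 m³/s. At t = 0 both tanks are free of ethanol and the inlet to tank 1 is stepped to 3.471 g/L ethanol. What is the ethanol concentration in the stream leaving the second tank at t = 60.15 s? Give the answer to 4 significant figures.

2.717 g/L

Time constants: τᵢ = Vᵢ/Q for each well-mixed tank.
τ₁ = 38.87/1.355 = 28.6863 s; τ₂ = 17.70/1.355 = 13.0627 s.
Solving the cascade with C₁(0)=C₂(0)=0 gives C₂(t) = C_in[1 − (τ₁ e^(−t/τ₁) − τ₂ e^(−t/τ₂))/(τ₁ − τ₂)].
At t = 60.15: e^(−t/τ₁) = 0.122847, e^(−t/τ₂) = 0.0100047.
C₂ = 3.471·[1 − (28.6863·0.122847 − 13.0627·0.0100047)/(15.6236)] = 3.471·0.782807 = 2.71712 g/L.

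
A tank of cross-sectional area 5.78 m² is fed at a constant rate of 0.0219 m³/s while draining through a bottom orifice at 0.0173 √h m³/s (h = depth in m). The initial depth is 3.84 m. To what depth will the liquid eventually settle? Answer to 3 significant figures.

Level balance: A dh/dt = 0.0219 − 0.0173 √h. Setting dh/dt = 0:
Q_in = 0.0173 √h_ss ⇒ √h_ss = 0.0219/0.0173 = 1.2659.
h_ss = 1.2659² = 1.6025 m. (Since h₀ = 3.84 m > h_ss, the level will fall toward this value.)

1.60 m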